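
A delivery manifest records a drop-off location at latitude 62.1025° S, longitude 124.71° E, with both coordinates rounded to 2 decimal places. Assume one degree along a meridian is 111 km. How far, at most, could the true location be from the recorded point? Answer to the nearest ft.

Rounding to 2 decimal places leaves each coordinate within ±0.005° of the true value.
North–south component: 0.005° × 111000 = 555 m.
East–west component at 62.1025°: 0.005° × 111000 × cos 62.1025° ≈ 0.005 × 51935.9 ≈ 259.68 m.
The two errors are perpendicular, so the maximum displacement is √(555² + 259.68²) ≈ 612.747 m.
In feet: 612.747 m ÷ 0.3048 ≈ 2010.3 ft.

2010 ft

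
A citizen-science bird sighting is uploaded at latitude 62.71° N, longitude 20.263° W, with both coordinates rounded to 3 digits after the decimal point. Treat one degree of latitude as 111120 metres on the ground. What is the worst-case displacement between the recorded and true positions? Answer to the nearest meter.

Rounding to 3 decimal places leaves each coordinate within ±0.0005° of the true value.
North–south component: 0.0005° × 111120 = 55.56 m.
Longitude error → 0.0005 × 111120 × cos 62.71° = 0.0005 × 111120 × 0.4585 ≈ 25.474 m.
The two errors are perpendicular, so the maximum displacement is √(55.56² + 25.474²) ≈ 61.1215 m.

61 meters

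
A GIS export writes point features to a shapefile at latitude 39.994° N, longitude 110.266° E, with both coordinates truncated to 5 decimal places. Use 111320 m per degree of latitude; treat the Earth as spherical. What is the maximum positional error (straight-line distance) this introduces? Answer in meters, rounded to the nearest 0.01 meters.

1.40 meters

Truncating at 5 decimal places can drop up to a full unit in the last place, so each coordinate may be off by as much as 1e-05°.
North–south component: 1e-05° × 111320 = 1.1132 m.
Longitude error → 1e-05 × 111320 × cos 39.994° = 1e-05 × 111320 × 0.7661 ≈ 0.852836 m.
The two errors are perpendicular, so the maximum displacement is √(1.1132² + 0.852836²) ≈ 1.40233 m.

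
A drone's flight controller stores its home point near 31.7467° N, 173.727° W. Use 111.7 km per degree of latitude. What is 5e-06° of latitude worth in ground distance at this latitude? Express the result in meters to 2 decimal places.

Along a meridian 5e-06° is 5e-06 × 111700 = 0.5585 m.

0.56 meters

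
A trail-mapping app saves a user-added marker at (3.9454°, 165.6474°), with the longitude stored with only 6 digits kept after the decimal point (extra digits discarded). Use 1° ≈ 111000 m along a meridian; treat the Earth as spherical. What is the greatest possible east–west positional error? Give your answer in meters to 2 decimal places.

0.11 meters

Truncating at 6 decimal places can drop up to a full unit in the last place, so the longitude may be off by as much as 1e-06°.
One degree of longitude at 3.9454° is 111000 × cos 3.9454° ≈ 111000 × 0.9976 = 110737 m.
East–west error: 1e-06° × 110737 m/° ≈ 0.110737 m.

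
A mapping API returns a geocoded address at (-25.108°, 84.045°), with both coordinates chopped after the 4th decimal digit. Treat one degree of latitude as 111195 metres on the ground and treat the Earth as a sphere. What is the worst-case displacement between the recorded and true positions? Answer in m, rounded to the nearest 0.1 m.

15.0 m

Truncating at 4 decimal places can drop up to a full unit in the last place, so each coordinate may be off by as much as 0.0001°.
N–S: 0.0001° × 111195 m/° = 11.1195 m.
Longitude error → 0.0001 × 111195 × cos 25.108° = 0.0001 × 111195 × 0.9055 ≈ 10.0688 m.
The two errors are perpendicular, so the maximum displacement is √(11.1195² + 10.0688²) ≈ 15.0008 m.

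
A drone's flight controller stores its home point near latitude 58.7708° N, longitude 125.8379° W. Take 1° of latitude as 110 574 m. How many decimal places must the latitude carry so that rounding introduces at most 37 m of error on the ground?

One degree of latitude covers 110574 m.
Rounding to N decimal places gives at most 0.5 × 10⁻ᴺ degrees of error, i.e. 0.5 × 10⁻ᴺ × 110574 m.
Need 0.5 × 110574 × 10⁻ᴺ ≤ 37 → 10⁻ᴺ ≤ 6.692e-04, so N ≥ 3.17.
So 4 decimal places suffice (5.53 m); 3 would allow up to 55.3 m.

4 decimal places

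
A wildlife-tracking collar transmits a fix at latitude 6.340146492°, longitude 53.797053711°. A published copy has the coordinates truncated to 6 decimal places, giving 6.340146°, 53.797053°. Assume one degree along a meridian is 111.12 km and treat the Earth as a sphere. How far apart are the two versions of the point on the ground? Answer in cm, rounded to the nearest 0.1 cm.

The latitude changed by +0.000000492° and the longitude by +0.000000711°.
N–S: 0.000000492° × 111120 m/° = 0.054671 m.
E–W at 6.34015°: 0.000000711° × 111120 × cos 6.34015° = 0.000000711 × 111120 × 0.9939 ≈ 0.0785231 m.
Distance: √(0.054671² + 0.0785231²) ≈ 0.0956807 m.
That is 0.0956807 m = 9.5681 cm.

9.6 cm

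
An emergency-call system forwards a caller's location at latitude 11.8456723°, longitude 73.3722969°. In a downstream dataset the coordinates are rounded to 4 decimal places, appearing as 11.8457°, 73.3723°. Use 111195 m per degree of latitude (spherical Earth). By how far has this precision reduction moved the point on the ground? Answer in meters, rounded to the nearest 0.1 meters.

3.1 meters

Δlat = 11.8456723 − 11.8457 = -0.0000277°; Δlon = 73.3722969 − 73.3723 = -0.0000031°.
N–S: -0.0000277° × 111195 m/° = -3.0801 m.
E–W at 11.8457°: -0.0000031° × 111195 × cos 11.8457° = -0.0000031 × 111195 × 0.9787 ≈ -0.337364 m.
Combined displacement = (3.0801² + 0.337364²)^½ ≈ 3.09852 m.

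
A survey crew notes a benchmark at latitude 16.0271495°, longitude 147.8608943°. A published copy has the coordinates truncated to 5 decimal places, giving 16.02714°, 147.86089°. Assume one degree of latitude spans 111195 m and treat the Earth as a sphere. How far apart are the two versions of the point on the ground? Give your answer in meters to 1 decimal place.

1.2 meters

Δlat = 16.0271495 − 16.02714 = +0.0000095°; Δlon = 147.8608943 − 147.86089 = +0.0000043°.
N–S: 0.0000095° × 111195 m/° = 1.05635 m.
E–W at 16.0271°: 0.0000043° × 111195 × cos 16.0271° = 0.0000043 × 111195 × 0.9611 ≈ 0.459554 m.
Combined displacement = (1.05635² + 0.459554²)^½ ≈ 1.15199 m.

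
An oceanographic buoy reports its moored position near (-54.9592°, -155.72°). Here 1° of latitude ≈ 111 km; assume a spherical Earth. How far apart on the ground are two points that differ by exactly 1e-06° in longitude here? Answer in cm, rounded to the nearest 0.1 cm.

At 54.9592° a degree of longitude is 111000 × cos 54.9592° ≈ 63731.7 m, so 1e-06° corresponds to 0.0637317 m.
That is 0.0637317 m = 6.3732 cm.

6.4 cm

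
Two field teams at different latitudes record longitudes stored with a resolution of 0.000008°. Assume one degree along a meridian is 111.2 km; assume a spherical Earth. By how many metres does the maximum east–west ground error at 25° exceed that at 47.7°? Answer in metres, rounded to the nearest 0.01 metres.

With a 0.000008° grid the true value lies within half a step, ±0.000008°/2 = ±4e-06°, of the stored one.
Error at 25° = 4e-06° × 111200 × cos 25° ≈ 0.4448 × 0.9063 = 0.40313 m.
At 47.7°: 4e-06° × 111200 × cos 47.7° = 4e-06 × 111200 × 0.6730 ≈ 0.29936 m.
Difference: 0.40313 − 0.29936 = 0.10377 m.

0.10 metres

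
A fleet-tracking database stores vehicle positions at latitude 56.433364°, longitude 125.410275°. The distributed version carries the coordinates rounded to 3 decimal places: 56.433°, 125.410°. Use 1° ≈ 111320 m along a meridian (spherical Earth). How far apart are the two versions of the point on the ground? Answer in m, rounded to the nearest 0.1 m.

43.9 m

The latitude changed by +0.000364° and the longitude by +0.000275°.
North–south shift: 0.000364 × 111320 = 40.5205 m.
East–west at this latitude: 0.000275° × 111320 × cos 56.433° ≈ 0.000275 × 61550.1 = 16.9263 m.
Hypotenuse of the two orthogonal shifts: √(40.5205² + 16.9263²) = 43.9136 m.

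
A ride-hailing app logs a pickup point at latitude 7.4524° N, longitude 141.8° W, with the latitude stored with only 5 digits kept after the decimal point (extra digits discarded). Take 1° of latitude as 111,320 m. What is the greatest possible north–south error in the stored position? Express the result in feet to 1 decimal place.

3.7 feet

Truncating at 5 decimal places can drop up to a full unit in the last place, so the latitude may be off by as much as 1e-05°.
So the N–S error is at most 1e-05 × 111320 = 1.1132 m.
Converting: 1.1132 m × 3.2808 ft/m ≈ 3.6522 ft.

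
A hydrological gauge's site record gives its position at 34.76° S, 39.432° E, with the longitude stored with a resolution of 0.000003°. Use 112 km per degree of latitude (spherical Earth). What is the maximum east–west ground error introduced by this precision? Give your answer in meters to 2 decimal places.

With a 0.000003° grid the true value lies within half a step, ±0.000003°/2 = ±1.5e-06°, of the stored one.
At latitude 34.76° a degree of longitude spans 112000 m × cos 34.76° = 112000 × 0.8215 ≈ 92013.3 m.
So at most 1.5e-06° × 92013.3 ≈ 0.13802 m east–west.

0.14 meters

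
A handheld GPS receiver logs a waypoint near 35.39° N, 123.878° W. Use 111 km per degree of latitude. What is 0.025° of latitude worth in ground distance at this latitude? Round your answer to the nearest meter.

2775 meters

Along a meridian 0.025° is 0.025 × 111000 = 2775 m.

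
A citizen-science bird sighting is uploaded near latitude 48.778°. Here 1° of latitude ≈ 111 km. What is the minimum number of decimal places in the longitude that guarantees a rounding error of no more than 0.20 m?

6 decimal places

At 48.778° one degree of longitude covers 111000 × cos 48.778° ≈ 111000 × 0.6590 ≈ 73146.6 m.
Rounding to N decimal places gives at most 0.5 × 10⁻ᴺ degrees of error, i.e. 0.5 × 10⁻ᴺ × 73146.6 m.
Need 0.5 × 73146.6 × 10⁻ᴺ ≤ 0.20 → 10⁻ᴺ ≤ 5.468e-06, so N ≥ 5.26.
So 6 decimal places suffice (0.0366 m); 5 would allow up to 0.366 m.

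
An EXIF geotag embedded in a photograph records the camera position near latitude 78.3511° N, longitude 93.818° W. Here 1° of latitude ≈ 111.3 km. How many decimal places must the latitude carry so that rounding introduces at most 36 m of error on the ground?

4 decimal places

One degree of latitude covers 111300 m.
With N decimal places the half-ulp bound is 0.5·10⁻ᴺ°, or 0.5·10⁻ᴺ × 111300 m on the ground.
Setting 55650 × 10⁻ᴺ ≤ 36 gives 10ᴺ ≥ 1546, i.e. N ≥ 3.19.
At 3 places the error can reach 55.6 m, but 4 places keeps it to 5.57 m.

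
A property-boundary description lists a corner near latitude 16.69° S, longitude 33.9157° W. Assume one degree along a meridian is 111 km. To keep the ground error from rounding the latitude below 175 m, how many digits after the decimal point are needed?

3 decimal places

One degree of latitude covers 111000 m.
N decimal places → at most half a unit in the last place, 0.5 × 10⁻ᴺ° = 111000/2 × 10⁻ᴺ m.
Need 0.5 × 111000 × 10⁻ᴺ ≤ 175 → 10⁻ᴺ ≤ 3.153e-03, so N ≥ 2.50.
So 3 decimal places suffice (55.5 m); 2 would allow up to 555 m.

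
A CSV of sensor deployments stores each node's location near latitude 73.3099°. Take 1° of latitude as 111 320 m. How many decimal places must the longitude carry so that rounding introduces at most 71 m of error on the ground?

3 decimal places

At 73.3099° one degree of longitude covers 111320 × cos 73.3099° ≈ 111320 × 0.2872 ≈ 31970.5 m.
Rounding to N decimal places gives at most 0.5 × 10⁻ᴺ degrees of error, i.e. 0.5 × 10⁻ᴺ × 31970.5 m.
Need 0.5 × 31970.5 × 10⁻ᴺ ≤ 71 → 10⁻ᴺ ≤ 4.442e-03, so N ≥ 2.35.
At 2 places the error can reach 160 m, but 3 places keeps it to 16 m.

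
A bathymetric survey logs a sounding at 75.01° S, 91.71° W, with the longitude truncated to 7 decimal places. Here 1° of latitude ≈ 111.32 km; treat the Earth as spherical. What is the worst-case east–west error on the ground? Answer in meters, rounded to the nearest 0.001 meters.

Truncating at 7 decimal places can drop up to a full unit in the last place, so the longitude may be off by as much as 1e-07°.
Parallels shrink by cos φ, so at 75.01° a degree of longitude is 111320 × 0.2587 ≈ 28793 m.
So at most 1e-07° × 28793 ≈ 0.0028793 m east–west.

0.003 meters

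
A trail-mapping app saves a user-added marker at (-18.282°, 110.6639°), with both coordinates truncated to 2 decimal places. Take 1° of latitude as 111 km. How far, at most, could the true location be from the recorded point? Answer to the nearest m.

Truncating at 2 decimal places can drop up to a full unit in the last place, so each coordinate may be off by as much as 0.01°.
North–south component: 0.01° × 111000 = 1110 m.
E–W at 18.282°: 0.01° × 111000 × cos 18.282° = 0.01 × 111000 × 0.9495 ≈ 1053.97 m.
The two errors are perpendicular, so the maximum displacement is √(1110² + 1053.97²) ≈ 1530.67 m.

1531 m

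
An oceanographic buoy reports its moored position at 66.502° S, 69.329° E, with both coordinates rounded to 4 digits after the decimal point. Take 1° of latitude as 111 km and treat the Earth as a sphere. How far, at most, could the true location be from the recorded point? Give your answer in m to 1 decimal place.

Rounding to 4 decimal places leaves each coordinate within ±5e-05° of the true value.
North–south component: 5e-05° × 111000 = 5.55 m.
East–west component at 66.502°: 5e-05° × 111000 × cos 66.502° ≈ 5e-05 × 44257.6 ≈ 2.21288 m.
Combining orthogonally: (5.55² + 2.21288²)^½ ≈ 5.97489 m.

6.0 m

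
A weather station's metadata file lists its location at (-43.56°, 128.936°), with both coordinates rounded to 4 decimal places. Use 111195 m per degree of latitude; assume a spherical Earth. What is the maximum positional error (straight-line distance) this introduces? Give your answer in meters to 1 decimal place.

Rounding to 4 decimal places leaves each coordinate within ±5e-05° of the true value.
N–S: 5e-05° × 111195 m/° = 5.55975 m.
E–W at 43.56°: 5e-05° × 111195 × cos 43.56° = 5e-05 × 111195 × 0.7247 ≈ 4.02889 m.
Combining orthogonally: (5.55975² + 4.02889²)^½ ≈ 6.86606 m.

6.9 meters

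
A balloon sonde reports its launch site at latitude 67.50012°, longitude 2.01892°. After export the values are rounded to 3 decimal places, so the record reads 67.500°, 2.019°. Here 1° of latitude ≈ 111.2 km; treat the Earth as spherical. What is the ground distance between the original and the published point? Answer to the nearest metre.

The latitude changed by +0.00012° and the longitude by -0.00008°.
North–south shift: 0.00012 × 111200 = 13.344 m.
E–W at 67.5°: -0.00008° × 111200 × cos 67.5° = -0.00008 × 111200 × 0.3827 ≈ -3.40435 m.
Hypotenuse of the two orthogonal shifts: √(13.344² + 3.40435²) = 13.7714 m.

14 metres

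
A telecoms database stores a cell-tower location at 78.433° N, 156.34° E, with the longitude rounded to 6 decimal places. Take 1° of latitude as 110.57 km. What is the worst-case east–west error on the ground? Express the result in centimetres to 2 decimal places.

1.11 centimetres

Rounding to 6 decimal places leaves the longitude within ±5e-07° of the true value.
At latitude 78.433° a degree of longitude spans 110570 m × cos 78.433° = 110570 × 0.2005 ≈ 22170.8 m.
East–west error: 5e-07° × 22170.8 m/° ≈ 0.0110854 m.
That is 0.0110854 m = 1.1085 cm.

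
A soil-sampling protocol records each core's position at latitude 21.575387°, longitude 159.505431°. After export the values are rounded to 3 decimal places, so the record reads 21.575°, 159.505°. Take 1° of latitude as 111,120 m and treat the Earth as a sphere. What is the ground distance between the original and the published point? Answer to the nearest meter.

62 meters

Δlat = 21.575387 − 21.575 = +0.000387°; Δlon = 159.505431 − 159.505 = +0.000431°.
North–south shift: 0.000387 × 111120 = 43.0034 m.
East–west at this latitude: 0.000431° × 111120 × cos 21.575° ≈ 0.000431 × 103335 = 44.5372 m.
Hypotenuse of the two orthogonal shifts: √(43.0034² + 44.5372²) = 61.9101 m.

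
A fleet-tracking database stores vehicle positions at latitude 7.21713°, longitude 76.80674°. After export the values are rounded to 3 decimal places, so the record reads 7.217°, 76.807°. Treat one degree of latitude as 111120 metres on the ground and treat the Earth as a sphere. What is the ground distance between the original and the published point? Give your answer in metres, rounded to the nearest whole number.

32 metres

Δlat = 7.21713 − 7.217 = +0.00013°; Δlon = 76.80674 − 76.807 = -0.00026°.
N–S: 0.00013° × 111120 m/° = 14.4456 m.
East–west at this latitude: -0.00026° × 111120 × cos 7.217° ≈ -0.00026 × 110240 = -28.6623 m.
Distance: √(14.4456² + 28.6623²) ≈ 32.0968 m.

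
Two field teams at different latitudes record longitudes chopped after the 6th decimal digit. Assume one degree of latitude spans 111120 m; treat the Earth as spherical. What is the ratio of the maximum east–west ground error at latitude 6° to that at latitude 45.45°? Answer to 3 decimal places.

1.418

Truncating at 6 decimal places can drop up to a full unit in the last place, so the longitude may be off by as much as 1e-06°.
At 6°: 1e-06° × 111120 × cos 6° = 1e-06 × 111120 × 0.9945 ≈ 0.11051 m.
Error at 45.45° = 1e-06° × 111120 × cos 45.45° ≈ 0.11112 × 0.7015 = 0.077954 m.
Ratio: 0.11051 / 0.077954 = cos 6° / cos 45.45° ≈ 1.4176.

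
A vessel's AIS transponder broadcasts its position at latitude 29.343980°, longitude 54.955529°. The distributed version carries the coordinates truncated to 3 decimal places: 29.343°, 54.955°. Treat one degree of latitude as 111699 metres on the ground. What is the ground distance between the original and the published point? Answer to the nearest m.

Δlat = 29.343980 − 29.343 = +0.000980°; Δlon = 54.955529 − 54.955 = +0.000529°.
N–S: 0.000980° × 111699 m/° = 109.465 m.
East–west at this latitude: 0.000529° × 111699 × cos 29.343° ≈ 0.000529 × 97368.2 = 51.5078 m.
Hypotenuse of the two orthogonal shifts: √(109.465² + 51.5078²) = 120.978 m.

121 m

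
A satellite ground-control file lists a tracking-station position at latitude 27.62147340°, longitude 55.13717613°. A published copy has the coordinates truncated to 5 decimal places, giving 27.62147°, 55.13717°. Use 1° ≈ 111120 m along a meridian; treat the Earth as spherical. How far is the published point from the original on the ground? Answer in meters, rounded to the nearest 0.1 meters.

Δlat = 27.62147340 − 27.62147 = +0.00000340°; Δlon = 55.13717613 − 55.13717 = +0.00000613°.
N–S: 0.00000340° × 111120 m/° = 0.377808 m.
E–W at 27.6215°: 0.00000613° × 111120 × cos 27.6215° = 0.00000613 × 111120 × 0.8860 ≈ 0.603533 m.
Combined displacement = (0.377808² + 0.603533²)^½ ≈ 0.712033 m.

0.7 meters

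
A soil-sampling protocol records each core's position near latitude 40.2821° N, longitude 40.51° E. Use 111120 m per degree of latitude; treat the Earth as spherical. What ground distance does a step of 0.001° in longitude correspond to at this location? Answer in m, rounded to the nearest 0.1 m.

84.8 m

0.001° of longitude at 40.2821° is 0.001 × 111120 × cos 40.2821° ≈ 0.001 × 84770.2 = 84.7702 m.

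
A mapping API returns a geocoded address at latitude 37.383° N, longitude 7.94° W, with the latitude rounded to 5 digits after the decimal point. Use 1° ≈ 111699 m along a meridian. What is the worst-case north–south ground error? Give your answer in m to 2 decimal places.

0.56 m

Rounding to 5 decimal places leaves the latitude within ±5e-06° of the true value.
Along the meridian that is 5e-06° × 111699 m/° = 0.558495 m.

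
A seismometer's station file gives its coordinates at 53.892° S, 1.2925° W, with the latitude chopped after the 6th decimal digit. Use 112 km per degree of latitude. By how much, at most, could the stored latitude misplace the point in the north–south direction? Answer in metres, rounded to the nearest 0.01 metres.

Truncating at 6 decimal places can drop up to a full unit in the last place, so the latitude may be off by as much as 1e-06°.
Along the meridian that is 1e-06° × 112000 m/° = 0.112 m.

0.11 metres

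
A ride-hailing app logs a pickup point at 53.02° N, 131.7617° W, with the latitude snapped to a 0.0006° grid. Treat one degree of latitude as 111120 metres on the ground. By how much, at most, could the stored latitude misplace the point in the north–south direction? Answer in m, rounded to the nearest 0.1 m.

With a 0.0006° grid the true value lies within half a step, ±0.0006°/2 = ±0.0003°, of the stored one.
North–south distance: 0.0003° × 111120 m/° = 33.336 m.

33.3 m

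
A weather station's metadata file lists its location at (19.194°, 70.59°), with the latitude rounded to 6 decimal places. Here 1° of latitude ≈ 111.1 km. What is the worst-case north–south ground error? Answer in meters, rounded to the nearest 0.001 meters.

0.056 meters

Rounding to 6 decimal places leaves the latitude within ±5e-07° of the true value.
So the N–S error is at most 5e-07 × 111100 = 0.05555 m.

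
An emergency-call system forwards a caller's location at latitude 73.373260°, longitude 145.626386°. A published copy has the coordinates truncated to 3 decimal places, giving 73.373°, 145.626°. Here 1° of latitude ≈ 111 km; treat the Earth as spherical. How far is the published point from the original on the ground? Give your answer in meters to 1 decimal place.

31.4 meters

Δlat = 73.373260 − 73.373 = +0.000260°; Δlon = 145.626386 − 145.626 = +0.000386°.
North–south shift: 0.000260 × 111000 = 28.86 m.
E–W at 73.373°: 0.000386° × 111000 × cos 73.373° = 0.000386 × 111000 × 0.2861 ≈ 12.26 m.
Distance: √(28.86² + 12.26²) ≈ 31.3561 m.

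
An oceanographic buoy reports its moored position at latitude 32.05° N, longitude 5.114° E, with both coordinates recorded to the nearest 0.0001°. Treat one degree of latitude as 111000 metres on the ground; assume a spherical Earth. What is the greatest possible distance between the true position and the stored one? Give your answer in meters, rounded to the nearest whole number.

7 meters

Rounding to 4 decimal places leaves each coordinate within ±5e-05° of the true value.
North–south component: 5e-05° × 111000 = 5.55 m.
East–west component at 32.05°: 5e-05° × 111000 × cos 32.05° ≈ 5e-05 × 94082 ≈ 4.7041 m.
Worst case both components are at the extreme and orthogonal: √(5.55² + 4.7041²) ≈ 7.27537 m.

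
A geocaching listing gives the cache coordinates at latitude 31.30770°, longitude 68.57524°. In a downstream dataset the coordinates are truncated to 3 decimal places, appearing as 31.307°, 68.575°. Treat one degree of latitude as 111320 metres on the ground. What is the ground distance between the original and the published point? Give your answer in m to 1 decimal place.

81.2 m

Δlat = 31.30770 − 31.307 = +0.00070°; Δlon = 68.57524 − 68.575 = +0.00024°.
North–south shift: 0.00070 × 111320 = 77.924 m.
E–W at 31.307°: 0.00024° × 111320 × cos 31.307° = 0.00024 × 111320 × 0.8544 ≈ 22.8267 m.
Hypotenuse of the two orthogonal shifts: √(77.924² + 22.8267²) = 81.1986 m.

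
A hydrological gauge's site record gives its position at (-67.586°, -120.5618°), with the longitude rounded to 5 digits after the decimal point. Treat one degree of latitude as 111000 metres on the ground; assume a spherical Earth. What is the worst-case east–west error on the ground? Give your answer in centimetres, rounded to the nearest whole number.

21 centimetres

Rounding to 5 decimal places leaves the longitude within ±5e-06° of the true value.
Parallels shrink by cos φ, so at 67.586° a degree of longitude is 111000 × 0.3813 ≈ 42323.9 m.
East–west error: 5e-06° × 42323.9 m/° ≈ 0.211619 m.
That is 0.211619 m = 21.162 cm.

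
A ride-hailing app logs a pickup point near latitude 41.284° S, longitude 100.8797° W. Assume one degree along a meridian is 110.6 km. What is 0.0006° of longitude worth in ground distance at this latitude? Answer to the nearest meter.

One degree of longitude here spans 110600 × cos 41.284° = 110600 × 0.7514 ≈ 83110.2 m; 0.0006° of that is 49.8661 m.

50 meters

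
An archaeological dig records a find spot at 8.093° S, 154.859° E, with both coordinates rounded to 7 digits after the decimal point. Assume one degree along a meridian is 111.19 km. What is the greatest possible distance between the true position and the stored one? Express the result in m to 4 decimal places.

Rounding to 7 decimal places leaves each coordinate within ±5e-08° of the true value.
Latitude error → 5e-08 × 111190 = 0.0055595 m along the meridian.
E–W at 8.093°: 5e-08° × 111190 × cos 8.093° = 5e-08 × 111190 × 0.9900 ≈ 0.00550413 m.
The two errors are perpendicular, so the maximum displacement is √(0.0055595² + 0.00550413²) ≈ 0.00782327 m.

0.0078 m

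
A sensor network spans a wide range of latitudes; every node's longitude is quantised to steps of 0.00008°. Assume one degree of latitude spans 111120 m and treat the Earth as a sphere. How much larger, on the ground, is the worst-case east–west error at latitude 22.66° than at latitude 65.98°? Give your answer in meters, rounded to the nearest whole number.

With a 0.00008° grid the true value lies within half a step, ±0.00008°/2 = ±4e-05°, of the stored one.
At 22.66°: 4e-05° × 111120 × cos 22.66° = 4e-05 × 111120 × 0.9228 ≈ 4.1017 m.
Error at 65.98° = 4e-05° × 111120 × cos 65.98° ≈ 4.4448 × 0.4071 = 1.8093 m.
So the lower-latitude error exceeds the higher by 4.1017 − 1.8093 = 2.2924 m.

2 meters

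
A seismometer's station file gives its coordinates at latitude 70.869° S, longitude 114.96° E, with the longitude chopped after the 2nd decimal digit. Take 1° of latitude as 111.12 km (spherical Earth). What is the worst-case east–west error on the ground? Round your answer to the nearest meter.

Truncating at 2 decimal places can drop up to a full unit in the last place, so the longitude may be off by as much as 0.01°.
Parallels shrink by cos φ, so at 70.869° a degree of longitude is 111120 × 0.3277 ≈ 36417.3 m.
East–west error: 0.01° × 36417.3 m/° ≈ 364.173 m.

364 meters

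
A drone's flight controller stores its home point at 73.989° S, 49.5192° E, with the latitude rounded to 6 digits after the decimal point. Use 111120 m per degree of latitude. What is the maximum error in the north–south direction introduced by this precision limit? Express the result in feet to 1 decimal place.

0.2 feet

Rounding to 6 decimal places leaves the latitude within ±5e-07° of the true value.
So the N–S error is at most 5e-07 × 111120 = 0.05556 m.
In feet: 0.05556 m ÷ 0.3048 ≈ 0.18228 ft.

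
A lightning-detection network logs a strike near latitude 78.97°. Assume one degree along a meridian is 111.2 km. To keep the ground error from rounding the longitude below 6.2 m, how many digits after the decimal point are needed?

4 decimal places

At 78.97° one degree of longitude covers 111200 × cos 78.97° ≈ 111200 × 0.1913 ≈ 21275.1 m.
N decimal places → at most half a unit in the last place, 0.5 × 10⁻ᴺ° = 21275.1/2 × 10⁻ᴺ m.
Need 0.5 × 21275.1 × 10⁻ᴺ ≤ 6.2 → 10⁻ᴺ ≤ 5.828e-04, so N ≥ 3.23.
So 4 decimal places suffice (1.06 m); 3 would allow up to 10.6 m.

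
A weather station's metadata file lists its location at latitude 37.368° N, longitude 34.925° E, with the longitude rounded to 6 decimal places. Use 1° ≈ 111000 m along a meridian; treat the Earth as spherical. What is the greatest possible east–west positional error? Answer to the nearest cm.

Rounding to 6 decimal places leaves the longitude within ±5e-07° of the true value.
Parallels shrink by cos φ, so at 37.368° a degree of longitude is 111000 × 0.7948 ≈ 88217.7 m.
Maximum E–W displacement: 5e-07 × 88217.7 = 0.0441088 m.
That is 0.0441088 m = 4.4109 cm.

4 cm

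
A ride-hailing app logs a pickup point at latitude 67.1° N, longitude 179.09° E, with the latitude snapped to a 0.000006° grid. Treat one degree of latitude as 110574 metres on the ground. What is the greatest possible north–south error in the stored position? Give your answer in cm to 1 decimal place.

33.2 cm

With a 0.000006° grid the true value lies within half a step, ±0.000006°/2 = ±3e-06°, of the stored one.
Along the meridian that is 3e-06° × 110574 m/° = 0.331722 m.
That is 0.331722 m = 33.172 cm.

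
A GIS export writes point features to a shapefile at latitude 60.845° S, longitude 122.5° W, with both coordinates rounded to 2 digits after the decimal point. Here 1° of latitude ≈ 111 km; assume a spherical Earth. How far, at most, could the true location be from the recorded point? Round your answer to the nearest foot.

Rounding to 2 decimal places leaves each coordinate within ±0.005° of the true value.
Latitude error → 0.005 × 111000 = 555 m along the meridian.
East–west component at 60.845°: 0.005° × 111000 × cos 60.845° ≈ 0.005 × 54076.3 ≈ 270.382 m.
The two errors are perpendicular, so the maximum displacement is √(555² + 270.382²) ≈ 617.358 m.
In feet: 617.358 m ÷ 0.3048 ≈ 2025.5 ft.

2025 feet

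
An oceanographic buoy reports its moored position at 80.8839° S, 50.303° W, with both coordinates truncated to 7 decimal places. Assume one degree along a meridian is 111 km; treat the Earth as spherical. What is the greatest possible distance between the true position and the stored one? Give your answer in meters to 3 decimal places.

0.011 meters

Truncating at 7 decimal places can drop up to a full unit in the last place, so each coordinate may be off by as much as 1e-07°.
Latitude error → 1e-07 × 111000 = 0.0111 m along the meridian.
East–west component at 80.8839°: 1e-07° × 111000 × cos 80.8839° ≈ 1e-07 × 17586.3 ≈ 0.00175863 m.
The two errors are perpendicular, so the maximum displacement is √(0.0111² + 0.00175863²) ≈ 0.0112385 m.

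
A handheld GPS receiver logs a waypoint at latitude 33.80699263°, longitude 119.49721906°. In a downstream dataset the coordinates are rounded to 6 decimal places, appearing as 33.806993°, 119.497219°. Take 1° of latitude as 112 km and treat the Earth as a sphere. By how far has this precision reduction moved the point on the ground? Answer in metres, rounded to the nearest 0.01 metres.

Δlat = 33.80699263 − 33.806993 = -0.00000037°; Δlon = 119.49721906 − 119.497219 = +0.00000006°.
North–south shift: -0.00000037 × 112000 = -0.04144 m.
East–west at this latitude: 0.00000006° × 112000 × cos 33.807° ≈ 0.00000006 × 93062.7 = 0.00558376 m.
Distance: √(0.04144² + 0.00558376²) ≈ 0.0418145 m.

0.04 metres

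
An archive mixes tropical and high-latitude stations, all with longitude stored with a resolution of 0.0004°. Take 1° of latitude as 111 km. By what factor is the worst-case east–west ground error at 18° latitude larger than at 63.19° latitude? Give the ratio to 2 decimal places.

2.11

With a 0.0004° grid the true value lies within half a step, ±0.0004°/2 = ±0.0002°, of the stored one.
At 18°: 0.0002° × 111000 × cos 18° = 0.0002 × 111000 × 0.9511 ≈ 21.113 m.
Error at 63.19° = 0.0002° × 111000 × cos 63.19° ≈ 22.2 × 0.4510 = 10.013 m.
Ratio: 21.113 / 10.013 = cos 18° / cos 63.19° ≈ 2.1086.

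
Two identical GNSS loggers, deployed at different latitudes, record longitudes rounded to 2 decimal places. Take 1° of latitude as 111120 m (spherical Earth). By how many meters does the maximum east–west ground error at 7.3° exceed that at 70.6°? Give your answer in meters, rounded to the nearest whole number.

367 meters

Rounding to 2 decimal places leaves the longitude within ±0.005° of the true value.
At 7.3°: 0.005° × 111120 × cos 7.3° = 0.005 × 111120 × 0.9919 ≈ 551.1 m.
At 70.6°: 0.005° × 111120 × cos 70.6° = 0.005 × 111120 × 0.3322 ≈ 184.55 m.
So the lower-latitude error exceeds the higher by 551.1 − 184.55 = 366.55 m.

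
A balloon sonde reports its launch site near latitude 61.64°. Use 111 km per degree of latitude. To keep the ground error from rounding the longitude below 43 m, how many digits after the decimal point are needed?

At 61.64° one degree of longitude covers 111000 × cos 61.64° ≈ 111000 × 0.4750 ≈ 52726.1 m.
With N decimal places the half-ulp bound is 0.5·10⁻ᴺ°, or 0.5·10⁻ᴺ × 52726.1 m on the ground.
Setting 26363.1 × 10⁻ᴺ ≤ 43 gives 10ᴺ ≥ 613.1, i.e. N ≥ 2.79.
N = 2 would give 264 m (too coarse); N = 3 gives 26.4 m ≤ 43 m.

3 decimal places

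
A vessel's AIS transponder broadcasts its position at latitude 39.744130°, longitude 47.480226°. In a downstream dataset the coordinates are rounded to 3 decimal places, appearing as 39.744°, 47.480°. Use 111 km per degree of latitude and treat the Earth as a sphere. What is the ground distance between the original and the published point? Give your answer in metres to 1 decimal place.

Δlat = 39.744130 − 39.744 = +0.000130°; Δlon = 47.480226 − 47.480 = +0.000226°.
N–S: 0.000130° × 111000 m/° = 14.43 m.
E–W at 39.744°: 0.000226° × 111000 × cos 39.744° = 0.000226 × 111000 × 0.7689 ≈ 19.2888 m.
Combined displacement = (14.43² + 19.2888²)^½ ≈ 24.0891 m.

24.1 metres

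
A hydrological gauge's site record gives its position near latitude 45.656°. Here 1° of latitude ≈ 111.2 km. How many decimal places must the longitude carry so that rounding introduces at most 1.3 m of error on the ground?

5 decimal places

At 45.656° one degree of longitude covers 111200 × cos 45.656° ≈ 111200 × 0.6990 ≈ 77724.9 m.
Rounding to N decimal places gives at most 0.5 × 10⁻ᴺ degrees of error, i.e. 0.5 × 10⁻ᴺ × 77724.9 m.
Setting 38862.4 × 10⁻ᴺ ≤ 1.3 gives 10ᴺ ≥ 2.989e+04, i.e. N ≥ 4.48.
So 5 decimal places suffice (0.389 m); 4 would allow up to 3.89 m.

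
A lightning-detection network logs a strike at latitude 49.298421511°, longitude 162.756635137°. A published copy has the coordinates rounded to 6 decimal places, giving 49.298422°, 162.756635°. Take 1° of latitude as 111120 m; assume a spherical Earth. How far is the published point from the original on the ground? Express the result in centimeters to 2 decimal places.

5.52 centimeters

The latitude changed by -0.000000489° and the longitude by +0.000000137°.
North–south shift: -0.000000489 × 111120 = -0.0543377 m.
E–W at 49.2984°: 0.000000137° × 111120 × cos 49.2984° = 0.000000137 × 111120 × 0.6521 ≈ 0.0099275 m.
Hypotenuse of the two orthogonal shifts: √(0.0543377² + 0.0099275²) = 0.0552371 m.
That is 0.0552371 m = 5.5237 cm.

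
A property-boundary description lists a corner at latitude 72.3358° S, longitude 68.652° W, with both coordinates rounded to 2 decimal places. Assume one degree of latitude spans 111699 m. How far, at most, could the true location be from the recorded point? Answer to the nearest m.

584 m

Rounding to 2 decimal places leaves each coordinate within ±0.005° of the true value.
N–S: 0.005° × 111699 m/° = 558.495 m.
Longitude error → 0.005 × 111699 × cos 72.3358° = 0.005 × 111699 × 0.3034 ≈ 169.468 m.
The two errors are perpendicular, so the maximum displacement is √(558.495² + 169.468²) ≈ 583.64 m.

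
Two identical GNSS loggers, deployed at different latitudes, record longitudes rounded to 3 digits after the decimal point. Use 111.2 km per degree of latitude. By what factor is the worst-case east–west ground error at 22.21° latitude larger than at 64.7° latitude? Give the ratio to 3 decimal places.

Rounding to 3 decimal places leaves the longitude within ±0.0005° of the true value.
Error at 22.21° = 0.0005° × 111200 × cos 22.21° ≈ 55.6 × 0.9258 = 51.475 m.
Error at 64.7° = 0.0005° × 111200 × cos 64.7° ≈ 55.6 × 0.4274 = 23.761 m.
Ratio: 51.475 / 23.761 = cos 22.21° / cos 64.7° ≈ 2.1663.

2.166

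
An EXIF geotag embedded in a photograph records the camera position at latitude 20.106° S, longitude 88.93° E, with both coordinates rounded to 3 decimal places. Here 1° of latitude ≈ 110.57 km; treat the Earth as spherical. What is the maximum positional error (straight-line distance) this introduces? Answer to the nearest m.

Rounding to 3 decimal places leaves each coordinate within ±0.0005° of the true value.
North–south component: 0.0005° × 110570 = 55.285 m.
Longitude error → 0.0005 × 110570 × cos 20.106° = 0.0005 × 110570 × 0.9391 ≈ 51.9158 m.
Combining orthogonally: (55.285² + 51.9158²)^½ ≈ 75.8399 m.

76 m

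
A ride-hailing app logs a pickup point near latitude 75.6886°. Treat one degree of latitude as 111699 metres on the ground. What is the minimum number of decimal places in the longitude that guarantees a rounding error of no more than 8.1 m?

4

At 75.6886° one degree of longitude covers 111699 × cos 75.6886° ≈ 111699 × 0.2472 ≈ 27611.1 m.
Rounding to N decimal places gives at most 0.5 × 10⁻ᴺ degrees of error, i.e. 0.5 × 10⁻ᴺ × 27611.1 m.
Need 0.5 × 27611.1 × 10⁻ᴺ ≤ 8.1 → 10⁻ᴺ ≤ 5.867e-04, so N ≥ 3.23.
At 3 places the error can reach 13.8 m, but 4 places keeps it to 1.38 m.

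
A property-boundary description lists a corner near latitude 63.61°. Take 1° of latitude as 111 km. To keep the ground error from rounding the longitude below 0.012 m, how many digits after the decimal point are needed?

7 decimal places

At 63.61° one degree of longitude covers 111000 × cos 63.61° ≈ 111000 × 0.4445 ≈ 49337.2 m.
Rounding to N decimal places gives at most 0.5 × 10⁻ᴺ degrees of error, i.e. 0.5 × 10⁻ᴺ × 49337.2 m.
Setting 24668.6 × 10⁻ᴺ ≤ 0.012 gives 10ᴺ ≥ 2.056e+06, i.e. N ≥ 6.31.
N = 6 would give 0.0247 m (too coarse); N = 7 gives 0.00247 m ≤ 0.012 m.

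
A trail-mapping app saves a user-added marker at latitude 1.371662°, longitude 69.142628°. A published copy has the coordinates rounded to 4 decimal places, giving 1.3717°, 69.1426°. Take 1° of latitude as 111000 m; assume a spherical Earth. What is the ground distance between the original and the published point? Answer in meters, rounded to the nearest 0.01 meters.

5.24 meters

Δlat = 1.371662 − 1.3717 = -0.000038°; Δlon = 69.142628 − 69.1426 = +0.000028°.
North–south shift: -0.000038 × 111000 = -4.218 m.
East–west at this latitude: 0.000028° × 111000 × cos 1.3717° ≈ 0.000028 × 110968 = 3.10711 m.
Distance: √(4.218² + 3.10711²) ≈ 5.23886 m.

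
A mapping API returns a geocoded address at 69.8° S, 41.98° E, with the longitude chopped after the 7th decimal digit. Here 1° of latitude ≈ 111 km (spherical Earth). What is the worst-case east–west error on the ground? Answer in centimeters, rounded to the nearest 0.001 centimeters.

0.383 centimeters

Truncating at 7 decimal places can drop up to a full unit in the last place, so the longitude may be off by as much as 1e-07°.
Parallels shrink by cos φ, so at 69.8° a degree of longitude is 111000 × 0.3453 ≈ 38328.1 m.
Maximum E–W displacement: 1e-07 × 38328.1 = 0.00383281 m.
That is 0.00383281 m = 0.38328 cm.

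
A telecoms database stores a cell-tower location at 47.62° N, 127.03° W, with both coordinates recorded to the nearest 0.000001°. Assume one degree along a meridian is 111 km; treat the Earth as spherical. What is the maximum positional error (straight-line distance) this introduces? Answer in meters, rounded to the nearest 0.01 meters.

Rounding to 6 decimal places leaves each coordinate within ±5e-07° of the true value.
N–S: 5e-07° × 111000 m/° = 0.0555 m.
E–W at 47.62°: 5e-07° × 111000 × cos 47.62° = 5e-07 × 111000 × 0.6740 ≈ 0.0374095 m.
Combining orthogonally: (0.0555² + 0.0374095²)^½ ≈ 0.0669307 m.

0.07 meters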